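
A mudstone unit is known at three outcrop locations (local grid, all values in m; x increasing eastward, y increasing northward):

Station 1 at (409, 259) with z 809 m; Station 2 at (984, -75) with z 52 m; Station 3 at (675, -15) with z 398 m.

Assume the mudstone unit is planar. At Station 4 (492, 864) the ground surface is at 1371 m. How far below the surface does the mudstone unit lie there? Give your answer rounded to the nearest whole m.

339 m

Two edge vectors: Station 1→Station 2 = (575, -334, -757), Station 1→Station 3 = (266, -274, -411).
Normal n = (Station 1→Station 2) × (Station 1→Station 3) = (-70144, 34963, -68706).
So ∂z/∂x = −n_x/n_z = −1.02093 and ∂z/∂y = −n_y/n_z = 0.50888.
Intercept c from Station 1: 809 + 417.56 − 131.80 = 1094.76.
At (492, 864): z_contact = −502.3 + 439.7 + 1094.76 = 1032.1 m.
Depth below ground = 1371 − 1032.1 = 339 m.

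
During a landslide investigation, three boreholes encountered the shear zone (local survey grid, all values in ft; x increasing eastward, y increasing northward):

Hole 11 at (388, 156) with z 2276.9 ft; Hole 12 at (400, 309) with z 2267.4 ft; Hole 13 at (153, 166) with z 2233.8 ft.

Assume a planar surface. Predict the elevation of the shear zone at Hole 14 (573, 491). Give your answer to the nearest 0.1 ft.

2284.7 ft

Two edge vectors: Hole 11→Hole 12 = (12, 153, -9.5), Hole 11→Hole 13 = (-235, 10, -43.1).
Normal n = (Hole 11→Hole 12) × (Hole 11→Hole 13) = (-6499.3, 2749.7, 36075).
So ∂z/∂x = −n_x/n_z = 0.18016 and ∂z/∂y = −n_y/n_z = −0.07622.
Intercept c from Hole 11: 2276.9 − 69.90 + 11.89 = 2218.89.
At (573, 491): z = 103.2 − 37.4 + 2218.89 = 2284.7 ft.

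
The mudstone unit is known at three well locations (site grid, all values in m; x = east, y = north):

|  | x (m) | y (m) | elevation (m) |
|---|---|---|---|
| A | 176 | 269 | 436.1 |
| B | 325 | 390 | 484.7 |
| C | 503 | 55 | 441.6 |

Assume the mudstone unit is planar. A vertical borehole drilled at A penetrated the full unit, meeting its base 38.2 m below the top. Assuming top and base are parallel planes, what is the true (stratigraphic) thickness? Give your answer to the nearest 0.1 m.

37.0 m

Let the plane be z = a·x + b·y + c.
B−A: 149a + 121b = 48.6;  C−A: 327a − 214b = 5.5.
Solving gives a = 0.15487, b = 0.21095.
|∇z| = √(a²+b²) = 0.26169, so dip δ = arctan(0.26169) = 14.66°.
True thickness = vertical thickness × cos δ = 38.2 × cos 14.66° = 37.0 m.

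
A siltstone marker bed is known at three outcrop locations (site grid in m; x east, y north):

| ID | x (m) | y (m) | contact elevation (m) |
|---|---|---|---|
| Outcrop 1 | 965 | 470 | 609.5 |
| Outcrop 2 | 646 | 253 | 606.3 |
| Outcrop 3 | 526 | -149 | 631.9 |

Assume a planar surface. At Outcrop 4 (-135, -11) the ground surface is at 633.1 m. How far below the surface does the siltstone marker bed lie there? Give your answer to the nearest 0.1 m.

57.0 m

Two edge vectors: Outcrop 1→Outcrop 2 = (-319, -217, -3.2), Outcrop 1→Outcrop 3 = (-439, -619, 22.4).
Normal n = (Outcrop 1→Outcrop 2) × (Outcrop 1→Outcrop 3) = (-6841.6, 8550.4, 102198).
So ∂z/∂x = −n_x/n_z = 0.06694 and ∂z/∂y = −n_y/n_z = −0.08367.
Intercept c from Outcrop 1: 609.5 − 64.60 + 39.32 = 584.22.
At (-135, -11): z_contact = −9.04 + 0.92 + 584.22 = 576.10 m.
Depth below ground = 633.1 − 576.10 = 57.0 m.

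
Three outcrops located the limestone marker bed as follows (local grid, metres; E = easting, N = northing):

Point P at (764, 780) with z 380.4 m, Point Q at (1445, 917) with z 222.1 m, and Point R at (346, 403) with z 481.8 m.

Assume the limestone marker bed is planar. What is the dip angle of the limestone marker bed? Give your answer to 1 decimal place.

13.0°

Two edge vectors: Point P→Point Q = (681, 137, -158.3), Point P→Point R = (-418, -377, 101.4).
Normal n = (Point P→Point Q) × (Point P→Point R) = (-45787.3, -2884, -199471).
So ∂z/∂E = −n_x/n_z = −0.22954 and ∂z/∂N = −n_y/n_z = −0.01446.
Gradient magnitude |∇z| = √(a² + b²) = √(0.05269 + 0.00021) = 0.23000.
True dip = arctan(0.23000) = 13.0°, dipping toward E (azimuth ≈ 086°).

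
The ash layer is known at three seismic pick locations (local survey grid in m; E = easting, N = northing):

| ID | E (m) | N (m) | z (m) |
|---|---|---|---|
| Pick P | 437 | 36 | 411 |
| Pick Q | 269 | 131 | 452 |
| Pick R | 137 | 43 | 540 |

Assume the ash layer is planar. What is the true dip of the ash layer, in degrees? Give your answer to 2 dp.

Two edge vectors: Pick P→Pick Q = (-168, 95, 41), Pick P→Pick R = (-300, 7, 129).
Normal n = (Pick P→Pick Q) × (Pick P→Pick R) = (11968, 9372, 27324).
So ∂z/∂E = −n_x/n_z = −0.43800 and ∂z/∂N = −n_y/n_z = −0.34300.
Gradient magnitude |∇z| = √(a² + b²) = √(0.19185 + 0.11765) = 0.55632.
True dip = arctan(0.55632) = 29.09°, dipping toward NE (azimuth ≈ 052°).

29.09°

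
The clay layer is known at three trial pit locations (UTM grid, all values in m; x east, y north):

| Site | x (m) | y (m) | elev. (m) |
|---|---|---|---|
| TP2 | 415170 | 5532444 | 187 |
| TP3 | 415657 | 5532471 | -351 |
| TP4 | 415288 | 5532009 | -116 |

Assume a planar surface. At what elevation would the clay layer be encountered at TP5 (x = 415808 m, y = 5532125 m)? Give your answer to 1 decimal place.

-656.4 m

Two edge vectors: TP2→TP3 = (487, 27, -538), TP2→TP4 = (118, -435, -303).
Normal n = (TP2→TP3) × (TP2→TP4) = (-242211, 84077, -215031).
So ∂z/∂x = −n_x/n_z = −1.126400379 and ∂z/∂y = −n_y/n_z = 0.390999437.
Intercept c from TP2: 187 + 467647.65 − 2163182.49 = −1695347.85.
At (415808, 5532125): z = −468366.3 + 2163057.8 − 1695347.85 = -656.4 m.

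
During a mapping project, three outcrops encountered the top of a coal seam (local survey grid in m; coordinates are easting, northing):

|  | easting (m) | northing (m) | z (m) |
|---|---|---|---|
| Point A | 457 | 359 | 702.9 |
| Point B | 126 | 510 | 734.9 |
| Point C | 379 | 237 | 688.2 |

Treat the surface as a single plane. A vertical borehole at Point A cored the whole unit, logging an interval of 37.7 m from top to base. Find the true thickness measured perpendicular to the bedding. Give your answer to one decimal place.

Two edge vectors: Point A→Point B = (-331, 151, 32), Point A→Point C = (-78, -122, -14.7).
Normal n = (Point A→Point B) × (Point A→Point C) = (1684.3, -7361.7, 52160).
So ∂z/∂easting = −n_x/n_z = −0.03229 and ∂z/∂northing = −n_y/n_z = 0.14114.
|∇z| = √(a²+b²) = 0.14478, so dip δ = arctan(0.14478) = 8.24°.
True thickness = vertical thickness × cos δ = 37.7 × cos 8.24° = 37.3 m.

37.3 m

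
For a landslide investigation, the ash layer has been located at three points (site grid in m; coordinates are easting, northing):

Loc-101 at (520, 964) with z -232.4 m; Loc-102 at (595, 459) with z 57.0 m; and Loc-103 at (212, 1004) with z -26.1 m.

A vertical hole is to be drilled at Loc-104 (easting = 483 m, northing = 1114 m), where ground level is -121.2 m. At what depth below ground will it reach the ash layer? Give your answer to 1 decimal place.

Let the plane be z = a·easting + b·northing + c.
Loc-102−Loc-101: 75a − 505b = 289.4;  Loc-103−Loc-101: −308a + 40b = 206.3.
Solving gives a = −0.758867, b = −0.685772.
Then c = -232.4 − a·520 − b·964 = 823.30.
At (483, 1114): z_contact = −366.53 − 763.95 + 823.30 = -307.19 m.
Depth below ground = -121.2 − (-307.19) = 186.0 m.

186.0 m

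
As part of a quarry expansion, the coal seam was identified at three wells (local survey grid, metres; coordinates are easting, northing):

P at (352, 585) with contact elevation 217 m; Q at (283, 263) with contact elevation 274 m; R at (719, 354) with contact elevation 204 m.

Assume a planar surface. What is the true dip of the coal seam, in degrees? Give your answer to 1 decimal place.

11.2°

Two edge vectors: P→Q = (-69, -322, 57), P→R = (367, -231, -13).
Normal n = (P→Q) × (P→R) = (17353, 20022, 134113).
So ∂z/∂easting = −n_x/n_z = −0.12939 and ∂z/∂northing = −n_y/n_z = −0.14929.
Gradient magnitude |∇z| = √(a² + b²) = √(0.01674 + 0.02229) = 0.19756.
True dip = arctan(0.19756) = 11.2°, dipping toward NE (azimuth ≈ 041°).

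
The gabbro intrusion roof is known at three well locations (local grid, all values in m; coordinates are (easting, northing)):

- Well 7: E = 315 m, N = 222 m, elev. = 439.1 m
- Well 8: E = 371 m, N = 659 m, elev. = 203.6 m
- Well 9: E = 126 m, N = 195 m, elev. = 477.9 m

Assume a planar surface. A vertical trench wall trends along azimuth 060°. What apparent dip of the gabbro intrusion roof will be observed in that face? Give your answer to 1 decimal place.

Let the plane be z = a·E + b·N + c.
Well 8−Well 7: 56a + 437b = −235.5;  Well 9−Well 7: −189a − 27b = 38.8.
Solving gives a = −0.13070, b = −0.52215.
Unit vector along 060° is (sin 60°, cos 60°) = (0.8660, 0.5000).
Slope in that direction = a·(0.8660) + b·(0.5000) = −0.37426.
Apparent dip = arctan|0.37426| = 20.5° (true dip is 28.3°, so apparent ≤ true as expected).

20.5°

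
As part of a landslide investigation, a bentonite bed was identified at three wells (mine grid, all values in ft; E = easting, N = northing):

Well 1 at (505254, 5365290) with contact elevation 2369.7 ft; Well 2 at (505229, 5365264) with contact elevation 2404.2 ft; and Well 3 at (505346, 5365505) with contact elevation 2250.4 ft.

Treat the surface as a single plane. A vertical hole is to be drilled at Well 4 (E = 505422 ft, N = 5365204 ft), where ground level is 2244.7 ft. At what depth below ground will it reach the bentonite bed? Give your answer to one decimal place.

Two edge vectors: Well 1→Well 2 = (-25, -26, 34.5), Well 1→Well 3 = (92, 215, -119.3).
Normal n = (Well 1→Well 2) × (Well 1→Well 3) = (-4315.7, 191.5, -2983).
So ∂z/∂E = −n_x/n_z = −1.446765002 and ∂z/∂N = −n_y/n_z = 0.064197117.
Intercept c from Well 1: 2369.7 + 730983.80 − 344436.15 = 388917.35.
At (505422, 5365204): z_contact = −731226.86 + 344430.63 + 388917.35 = 2121.12 ft.
Depth below ground = 2244.7 − 2121.12 = 123.6 ft.

123.6 ft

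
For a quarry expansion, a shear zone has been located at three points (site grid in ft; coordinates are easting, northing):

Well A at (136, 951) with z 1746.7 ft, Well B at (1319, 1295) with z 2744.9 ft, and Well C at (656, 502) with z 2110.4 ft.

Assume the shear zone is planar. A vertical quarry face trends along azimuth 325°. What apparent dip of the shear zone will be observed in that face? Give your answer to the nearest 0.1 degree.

Two edge vectors: Well A→Well B = (1183, 344, 998.2), Well A→Well C = (520, -449, 363.7).
Normal n = (Well A→Well B) × (Well A→Well C) = (573304.6, 88806.9, -710047).
So ∂z/∂easting = −n_x/n_z = 0.80742 and ∂z/∂northing = −n_y/n_z = 0.12507.
Unit vector along 325° is (sin 325°, cos 325°) = (-0.5736, 0.8192).
Slope in that direction = a·(-0.5736) + b·(0.8192) = −0.36066.
Apparent dip = arctan|0.36066| = 19.8° (true dip is 39.3°, so apparent ≤ true as expected).

19.8°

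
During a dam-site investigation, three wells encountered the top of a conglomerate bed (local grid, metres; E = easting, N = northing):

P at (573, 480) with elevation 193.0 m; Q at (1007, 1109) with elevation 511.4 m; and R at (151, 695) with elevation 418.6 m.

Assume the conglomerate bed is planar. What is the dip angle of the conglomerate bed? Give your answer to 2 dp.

34.18°

Two edge vectors: P→Q = (434, 629, 318.4), P→R = (-422, 215, 225.6).
Normal n = (P→Q) × (P→R) = (73446.4, -232275.2, 358748).
So ∂z/∂E = −n_x/n_z = −0.20473 and ∂z/∂N = −n_y/n_z = 0.64746.
Gradient magnitude |∇z| = √(a² + b²) = √(0.04191 + 0.41921) = 0.67906.
True dip = arctan(0.67906) = 34.18°, dipping toward SSE (azimuth ≈ 162°).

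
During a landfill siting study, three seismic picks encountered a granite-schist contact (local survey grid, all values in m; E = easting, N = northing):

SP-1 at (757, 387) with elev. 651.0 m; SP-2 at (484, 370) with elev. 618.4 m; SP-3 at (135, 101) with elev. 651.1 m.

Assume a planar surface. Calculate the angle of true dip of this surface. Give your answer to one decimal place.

Two edge vectors: SP-1→SP-2 = (-273, -17, -32.6), SP-1→SP-3 = (-622, -286, 0.1).
Normal n = (SP-1→SP-2) × (SP-1→SP-3) = (-9325.3, 20304.5, 67504).
So ∂z/∂E = −n_x/n_z = 0.13814 and ∂z/∂N = −n_y/n_z = −0.30079.
Gradient magnitude |∇z| = √(a² + b²) = √(0.01908 + 0.09047) = 0.33100.
True dip = arctan(0.33100) = 18.3°, dipping toward NNW (azimuth ≈ 335°).

18.3°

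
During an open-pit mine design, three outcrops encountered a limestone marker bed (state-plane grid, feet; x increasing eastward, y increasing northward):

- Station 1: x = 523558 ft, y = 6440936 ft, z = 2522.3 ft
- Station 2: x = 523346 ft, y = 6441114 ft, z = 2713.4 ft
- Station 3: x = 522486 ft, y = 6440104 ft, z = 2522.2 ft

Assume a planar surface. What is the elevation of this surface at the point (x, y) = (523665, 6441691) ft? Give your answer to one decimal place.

2897.2 ft

Two edge vectors: Station 1→Station 2 = (-212, 178, 191.1), Station 1→Station 3 = (-1072, -832, -0.1).
Normal n = (Station 1→Station 2) × (Station 1→Station 3) = (158977.4, -204880.4, 367200).
So ∂z/∂x = −n_x/n_z = −0.432944989 and ∂z/∂y = −n_y/n_z = 0.557953159.
Intercept c from Station 1: 2522.3 + 226671.81 − 3593740.59 = −3364546.48.
At (523665, 6441691): z = −226718.1 + 3594161.8 − 3364546.48 = 2897.2 ft.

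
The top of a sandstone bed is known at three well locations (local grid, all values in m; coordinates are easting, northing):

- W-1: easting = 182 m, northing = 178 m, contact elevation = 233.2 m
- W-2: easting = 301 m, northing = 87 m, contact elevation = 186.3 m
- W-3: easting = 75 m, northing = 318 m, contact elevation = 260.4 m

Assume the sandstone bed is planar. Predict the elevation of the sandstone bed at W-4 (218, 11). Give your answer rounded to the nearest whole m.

Two edge vectors: W-1→W-2 = (119, -91, -46.9), W-1→W-3 = (-107, 140, 27.2).
Normal n = (W-1→W-2) × (W-1→W-3) = (4090.8, 1781.5, 6923).
So ∂z/∂easting = −n_x/n_z = −0.59090 and ∂z/∂northing = −n_y/n_z = −0.25733.
Intercept c from W-1: 233.2 + 107.54 + 45.80 = 386.55.
At (218, 11): z = −128.8 − 2.8 + 386.55 = 254.9 m.

255 m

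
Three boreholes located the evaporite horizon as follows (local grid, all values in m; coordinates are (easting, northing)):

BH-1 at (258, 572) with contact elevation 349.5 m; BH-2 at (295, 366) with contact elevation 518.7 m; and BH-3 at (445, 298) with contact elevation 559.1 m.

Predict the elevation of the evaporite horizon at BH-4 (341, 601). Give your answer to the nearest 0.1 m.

315.8 m

Two edge vectors: BH-1→BH-2 = (37, -206, 169.2), BH-1→BH-3 = (187, -274, 209.6).
Normal n = (BH-1→BH-2) × (BH-1→BH-3) = (3183.2, 23885.2, 28384).
So ∂z/∂E = −n_x/n_z = −0.11215 and ∂z/∂N = −n_y/n_z = −0.84150.
Intercept c from BH-1: 349.5 + 28.93 + 481.34 = 859.77.
At (341, 601): z = −38.2 − 505.7 + 859.77 = 315.8 m.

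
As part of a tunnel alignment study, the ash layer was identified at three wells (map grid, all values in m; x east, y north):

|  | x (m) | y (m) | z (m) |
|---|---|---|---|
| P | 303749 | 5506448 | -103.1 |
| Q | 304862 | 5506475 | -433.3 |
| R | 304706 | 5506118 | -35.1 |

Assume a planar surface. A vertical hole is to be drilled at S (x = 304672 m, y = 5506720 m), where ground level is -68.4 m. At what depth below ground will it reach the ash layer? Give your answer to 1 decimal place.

Two edge vectors: P→Q = (1113, 27, -330.2), P→R = (957, -330, 68).
Normal n = (P→Q) × (P→R) = (-107130, -391685.4, -393129).
So ∂z/∂x = −n_x/n_z = −0.272505971 and ∂z/∂y = −n_y/n_z = −0.996327923.
Intercept c from P: -103.1 + 82773.42 + 5486227.90 = 5568898.21.
At (304672, 5506720): z_contact = −83024.94 − 5486498.90 + 5568898.21 = -625.62 m.
Depth below ground = -68.4 − (-625.62) = 557.2 m.

557.2 m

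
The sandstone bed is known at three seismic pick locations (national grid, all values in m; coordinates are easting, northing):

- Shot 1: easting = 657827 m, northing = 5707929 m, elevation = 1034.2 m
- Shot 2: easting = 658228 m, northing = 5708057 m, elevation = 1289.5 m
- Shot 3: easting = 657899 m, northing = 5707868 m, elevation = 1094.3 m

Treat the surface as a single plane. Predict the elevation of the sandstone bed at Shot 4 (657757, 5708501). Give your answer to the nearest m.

Let the plane be z = a·easting + b·northing + c.
Shot 2−Shot 1: 401a + 128b = 255.3;  Shot 3−Shot 1: 72a − 61b = 60.1.
Solving gives a = 0.69086023, b = −0.16980432.
Then c = 1034.2 − a·657827 − b·5707929 = 515798.67.
At (657757, 5708501): z = 454418.2 − 969328.1 + 515798.67 = 888.7 m.

889 m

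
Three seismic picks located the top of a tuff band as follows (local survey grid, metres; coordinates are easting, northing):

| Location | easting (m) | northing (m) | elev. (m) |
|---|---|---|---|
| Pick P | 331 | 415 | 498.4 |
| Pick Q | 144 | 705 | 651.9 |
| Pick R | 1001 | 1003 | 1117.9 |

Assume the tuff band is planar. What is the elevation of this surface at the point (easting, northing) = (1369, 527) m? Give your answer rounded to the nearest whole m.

Two edge vectors: Pick P→Pick Q = (-187, 290, 153.5), Pick P→Pick R = (670, 588, 619.5).
Normal n = (Pick P→Pick Q) × (Pick P→Pick R) = (89397, 218691.5, -304256).
So ∂z/∂easting = −n_x/n_z = 0.29382 and ∂z/∂northing = −n_y/n_z = 0.71877.
Intercept c from Pick P: 498.4 − 97.25 − 298.29 = 102.85.
At (1369, 527): z = 402.2 + 378.8 + 102.85 = 883.9 m.

884 m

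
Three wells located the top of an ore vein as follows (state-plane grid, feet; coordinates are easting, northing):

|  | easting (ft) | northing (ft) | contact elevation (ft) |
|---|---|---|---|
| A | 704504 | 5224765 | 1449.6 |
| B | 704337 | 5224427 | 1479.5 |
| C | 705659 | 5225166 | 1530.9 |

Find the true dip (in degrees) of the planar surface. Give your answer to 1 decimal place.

10.9°

Two edge vectors: A→B = (-167, -338, 29.9), A→C = (1155, 401, 81.3).
Normal n = (A→B) × (A→C) = (-39469.3, 48111.6, 323423).
So ∂z/∂easting = −n_x/n_z = 0.12204 and ∂z/∂northing = −n_y/n_z = −0.14876.
Gradient magnitude |∇z| = √(a² + b²) = √(0.01489 + 0.02213) = 0.19241.
True dip = arctan(0.19241) = 10.9°, dipping toward NW (azimuth ≈ 321°).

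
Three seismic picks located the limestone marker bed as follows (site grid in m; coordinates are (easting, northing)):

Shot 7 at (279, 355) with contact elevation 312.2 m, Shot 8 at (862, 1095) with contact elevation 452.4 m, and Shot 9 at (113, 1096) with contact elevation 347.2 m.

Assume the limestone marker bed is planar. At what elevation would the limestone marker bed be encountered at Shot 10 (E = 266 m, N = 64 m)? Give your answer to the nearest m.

Let the plane be z = a·E + b·N + c.
Shot 8−Shot 7: 583a + 740b = 140.2;  Shot 9−Shot 7: −166a + 741b = 35.
Solving gives a = 0.14056, b = 0.07872.
Then c = 312.2 − a·279 − b·355 = 245.04.
At (266, 64): z = 37.4 + 5.0 + 245.04 = 287.5 m.

287 m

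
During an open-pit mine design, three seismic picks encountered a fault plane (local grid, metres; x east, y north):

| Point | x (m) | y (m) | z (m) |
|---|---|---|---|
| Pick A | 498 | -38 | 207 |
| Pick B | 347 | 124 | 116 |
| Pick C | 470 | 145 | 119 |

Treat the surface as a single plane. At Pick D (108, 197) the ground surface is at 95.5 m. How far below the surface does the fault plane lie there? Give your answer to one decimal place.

38.2 m

Two edge vectors: Pick A→Pick B = (-151, 162, -91), Pick A→Pick C = (-28, 183, -88).
Normal n = (Pick A→Pick B) × (Pick A→Pick C) = (2397, -10740, -23097).
So ∂z/∂x = −n_x/n_z = 0.10378 and ∂z/∂y = −n_y/n_z = −0.46500.
Intercept c from Pick A: 207 − 51.68 − 17.67 = 137.65.
At (108, 197): z_contact = 11.21 − 91.60 + 137.65 = 57.25 m.
Depth below ground = 95.5 − 57.25 = 38.2 m.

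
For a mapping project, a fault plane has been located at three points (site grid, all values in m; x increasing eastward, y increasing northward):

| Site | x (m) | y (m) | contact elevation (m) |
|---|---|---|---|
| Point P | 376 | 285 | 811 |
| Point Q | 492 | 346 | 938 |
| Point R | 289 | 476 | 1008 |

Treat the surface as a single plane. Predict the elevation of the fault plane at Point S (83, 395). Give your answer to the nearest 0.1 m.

Two edge vectors: Point P→Point Q = (116, 61, 127), Point P→Point R = (-87, 191, 197).
Normal n = (Point P→Point Q) × (Point P→Point R) = (-12240, -33901, 27463).
So ∂z/∂x = −n_x/n_z = 0.44569 and ∂z/∂y = −n_y/n_z = 1.23442.
Intercept c from Point P: 811 − 167.58 − 351.81 = 291.61.
At (83, 395): z = 37.0 + 487.6 + 291.61 = 816.2 m.

816.2 m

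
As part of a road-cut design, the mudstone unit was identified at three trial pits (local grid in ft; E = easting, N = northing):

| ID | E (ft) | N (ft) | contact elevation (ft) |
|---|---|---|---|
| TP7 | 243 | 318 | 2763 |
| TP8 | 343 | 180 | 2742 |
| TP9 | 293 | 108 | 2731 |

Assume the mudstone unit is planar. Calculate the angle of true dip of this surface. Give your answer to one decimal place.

Two edge vectors: TP7→TP8 = (100, -138, -21), TP7→TP9 = (50, -210, -32).
Normal n = (TP7→TP8) × (TP7→TP9) = (6, 2150, -14100).
So ∂z/∂E = −n_x/n_z = 0.00043 and ∂z/∂N = −n_y/n_z = 0.15248.
Gradient magnitude |∇z| = √(a² + b²) = √(0.00000 + 0.02325) = 0.15248.
True dip = arctan(0.15248) = 8.7°, dipping toward S (azimuth ≈ 180°).

8.7°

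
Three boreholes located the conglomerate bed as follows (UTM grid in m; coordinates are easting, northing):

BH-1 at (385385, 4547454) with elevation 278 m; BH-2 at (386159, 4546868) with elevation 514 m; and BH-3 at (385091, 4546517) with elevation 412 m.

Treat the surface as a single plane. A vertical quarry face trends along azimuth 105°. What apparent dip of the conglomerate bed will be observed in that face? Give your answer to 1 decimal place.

11.5°

Two edge vectors: BH-1→BH-2 = (774, -586, 236), BH-1→BH-3 = (-294, -937, 134).
Normal n = (BH-1→BH-2) × (BH-1→BH-3) = (142608, -173100, -897522).
So ∂z/∂easting = −n_x/n_z = 0.15889 and ∂z/∂northing = −n_y/n_z = −0.19286.
Unit vector along 105° is (sin 105°, cos 105°) = (0.9659, -0.2588).
Slope in that direction = a·(0.9659) + b·(-0.2588) = 0.20339.
Apparent dip = arctan|0.20339| = 11.5° (true dip is 14.0°, so apparent ≤ true as expected).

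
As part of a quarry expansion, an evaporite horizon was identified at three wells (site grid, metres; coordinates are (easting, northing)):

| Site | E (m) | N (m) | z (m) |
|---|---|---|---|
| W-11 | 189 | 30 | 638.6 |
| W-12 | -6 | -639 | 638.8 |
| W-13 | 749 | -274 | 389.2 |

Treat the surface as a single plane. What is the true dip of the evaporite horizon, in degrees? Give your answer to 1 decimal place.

Let the plane be z = a·E + b·N + c.
W-12−W-11: −195a − 669b = 0.2;  W-13−W-11: 560a − 304b = −249.4.
Solving gives a = −0.38465, b = 0.11182.
Gradient magnitude |∇z| = √(a² + b²) = √(0.14796 + 0.01250) = 0.40058.
True dip = arctan(0.40058) = 21.8°, dipping toward ESE (azimuth ≈ 106°).

21.8°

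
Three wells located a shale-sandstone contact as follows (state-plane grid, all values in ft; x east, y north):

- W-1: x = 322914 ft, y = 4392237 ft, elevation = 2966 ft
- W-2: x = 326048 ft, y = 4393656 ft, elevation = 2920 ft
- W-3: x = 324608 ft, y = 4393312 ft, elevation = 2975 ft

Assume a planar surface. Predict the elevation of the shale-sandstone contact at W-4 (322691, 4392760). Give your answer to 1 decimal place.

3037.9 ft

Let the plane be z = a·x + b·y + c.
W-2−W-1: 3134a + 1419b = −46;  W-3−W-1: 1694a + 1075b = 9.
Solving gives a = −0.064460086, b = 0.109949195.
Then c = 2966 − a·322914 − b·4392237 = −459141.86.
At (322691, 4392760): z = −20800.7 + 482980.4 − 459141.86 = 3037.9 ft.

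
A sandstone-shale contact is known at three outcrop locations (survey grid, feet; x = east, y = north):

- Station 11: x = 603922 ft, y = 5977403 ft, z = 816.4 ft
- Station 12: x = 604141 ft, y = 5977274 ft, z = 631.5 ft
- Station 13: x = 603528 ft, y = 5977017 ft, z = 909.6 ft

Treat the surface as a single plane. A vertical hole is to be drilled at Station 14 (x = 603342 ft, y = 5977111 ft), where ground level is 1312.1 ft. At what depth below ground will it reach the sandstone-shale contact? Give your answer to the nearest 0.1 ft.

Two edge vectors: Station 11→Station 12 = (219, -129, -184.9), Station 11→Station 13 = (-394, -386, 93.2).
Normal n = (Station 11→Station 12) × (Station 11→Station 13) = (-83394.2, 52439.8, -135360).
So ∂z/∂x = −n_x/n_z = −0.616091903 and ∂z/∂y = −n_y/n_z = 0.387409870.
Intercept c from Station 11: 816.4 + 372071.45 − 2315704.92 = −1942817.06.
At (603342, 5977111): z_contact = −371714.12 + 2315591.80 − 1942817.06 = 1060.61 ft.
Depth below ground = 1312.1 − 1060.61 = 251.5 ft.

251.5 ft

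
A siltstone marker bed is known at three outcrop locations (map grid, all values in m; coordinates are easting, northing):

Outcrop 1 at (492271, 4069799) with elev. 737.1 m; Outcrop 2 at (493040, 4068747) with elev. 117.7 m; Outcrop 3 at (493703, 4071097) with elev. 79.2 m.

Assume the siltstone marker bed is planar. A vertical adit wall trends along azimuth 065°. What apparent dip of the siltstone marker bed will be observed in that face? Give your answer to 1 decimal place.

25.5°

Two edge vectors: Outcrop 1→Outcrop 2 = (769, -1052, -619.4), Outcrop 1→Outcrop 3 = (1432, 1298, -657.9).
Normal n = (Outcrop 1→Outcrop 2) × (Outcrop 1→Outcrop 3) = (1496092, -381055.7, 2504626).
So ∂z/∂easting = −n_x/n_z = −0.59733 and ∂z/∂northing = −n_y/n_z = 0.15214.
Unit vector along 065° is (sin 65°, cos 65°) = (0.9063, 0.4226).
Slope in that direction = a·(0.9063) + b·(0.4226) = −0.47707.
Apparent dip = arctan|0.47707| = 25.5° (true dip is 31.6°, so apparent ≤ true as expected).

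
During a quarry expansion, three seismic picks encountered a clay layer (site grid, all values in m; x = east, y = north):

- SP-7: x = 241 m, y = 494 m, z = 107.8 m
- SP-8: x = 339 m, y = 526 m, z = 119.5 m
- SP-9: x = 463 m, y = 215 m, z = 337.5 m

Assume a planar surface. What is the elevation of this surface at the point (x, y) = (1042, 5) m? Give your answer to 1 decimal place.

Let the plane be z = a·x + b·y + c.
SP-8−SP-7: 98a + 32b = 11.7;  SP-9−SP-7: 222a − 279b = 229.7.
Solving gives a = 0.308155, b = −0.578099.
Then c = 107.8 − a·241 − b·494 = 319.12.
At (1042, 5): z = 321.1 − 2.9 + 319.12 = 637.3 m.

637.3 m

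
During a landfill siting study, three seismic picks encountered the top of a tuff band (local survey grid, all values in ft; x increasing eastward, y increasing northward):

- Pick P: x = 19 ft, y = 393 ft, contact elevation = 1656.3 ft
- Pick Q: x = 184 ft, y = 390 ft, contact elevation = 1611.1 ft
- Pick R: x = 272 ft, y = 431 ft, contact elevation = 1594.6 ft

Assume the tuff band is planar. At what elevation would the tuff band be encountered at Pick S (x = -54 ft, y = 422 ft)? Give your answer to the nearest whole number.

1681 ft

Let the plane be z = a·x + b·y + c.
Pick Q−Pick P: 165a − 3b = −45.2;  Pick R−Pick P: 253a + 38b = −61.7.
Solving gives a = −0.27069, b = 0.17856.
Then c = 1656.3 − a·19 − b·393 = 1591.27.
At (-54, 422): z = 14.6 + 75.4 + 1591.27 = 1681.2 ft.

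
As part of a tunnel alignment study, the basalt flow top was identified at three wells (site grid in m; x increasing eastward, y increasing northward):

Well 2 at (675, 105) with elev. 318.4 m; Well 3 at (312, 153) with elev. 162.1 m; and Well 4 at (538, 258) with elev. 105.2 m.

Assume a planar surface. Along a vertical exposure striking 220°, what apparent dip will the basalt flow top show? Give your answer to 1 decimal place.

34.8°

Let the plane be z = a·x + b·y + c.
Well 3−Well 2: −363a + 48b = −156.3;  Well 4−Well 2: −137a + 153b = −213.2.
Solving gives a = 0.27940, b = −1.14328.
Unit vector along 220° is (sin 220°, cos 220°) = (-0.6428, -0.7660).
Slope in that direction = a·(-0.6428) + b·(-0.7660) = 0.69621.
Apparent dip = arctan|0.69621| = 34.8° (true dip is 49.6°, so apparent ≤ true as expected).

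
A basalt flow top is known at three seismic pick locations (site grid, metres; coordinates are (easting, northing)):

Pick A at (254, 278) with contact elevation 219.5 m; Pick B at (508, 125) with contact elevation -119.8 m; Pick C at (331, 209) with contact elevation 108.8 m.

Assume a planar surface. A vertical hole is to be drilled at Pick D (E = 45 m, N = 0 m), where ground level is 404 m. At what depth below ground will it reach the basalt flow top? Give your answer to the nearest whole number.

Let the plane be z = a·E + b·N + c.
Pick B−Pick A: 254a − 153b = −339.3;  Pick C−Pick A: 77a − 69b = −110.7.
Solving gives a = −1.12700, b = 0.34668.
Then c = 219.5 − a·254 − b·278 = 409.38.
At (45, 0): z_contact = −50.7 + 0.0 + 409.38 = 358.7 m.
Depth below ground = 404 − 358.7 = 45 m.

45 m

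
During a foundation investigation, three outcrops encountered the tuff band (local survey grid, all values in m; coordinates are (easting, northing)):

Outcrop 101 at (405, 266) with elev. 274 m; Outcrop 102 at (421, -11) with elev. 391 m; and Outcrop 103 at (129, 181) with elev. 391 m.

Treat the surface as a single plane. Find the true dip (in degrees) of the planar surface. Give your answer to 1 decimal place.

27.7°

Two edge vectors: Outcrop 101→Outcrop 102 = (16, -277, 117), Outcrop 101→Outcrop 103 = (-276, -85, 117).
Normal n = (Outcrop 101→Outcrop 102) × (Outcrop 101→Outcrop 103) = (-22464, -34164, -77812).
So ∂z/∂E = −n_x/n_z = −0.28870 and ∂z/∂N = −n_y/n_z = −0.43906.
Gradient magnitude |∇z| = √(a² + b²) = √(0.08335 + 0.19277) = 0.52547.
True dip = arctan(0.52547) = 27.7°, dipping toward NNE (azimuth ≈ 033°).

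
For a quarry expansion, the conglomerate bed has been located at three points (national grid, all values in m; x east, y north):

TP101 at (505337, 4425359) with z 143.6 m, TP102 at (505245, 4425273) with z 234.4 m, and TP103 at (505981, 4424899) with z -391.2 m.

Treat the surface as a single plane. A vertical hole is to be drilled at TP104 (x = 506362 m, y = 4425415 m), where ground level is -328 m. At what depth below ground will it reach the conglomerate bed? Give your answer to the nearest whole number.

Let the plane be z = a·x + b·y + c.
TP102−TP101: −92a − 86b = 90.8;  TP103−TP101: 644a − 460b = −534.8.
Solving gives a = −0.89823139, b = −0.09491525.
Then c = 143.6 − a·505337 − b·4425359 = 874087.23.
At (506362, 4425415): z_contact = −454830.2 − 420039.4 + 874087.23 = -782.4 m.
Depth below ground = -328 − (-782.4) = 454 m.

454 m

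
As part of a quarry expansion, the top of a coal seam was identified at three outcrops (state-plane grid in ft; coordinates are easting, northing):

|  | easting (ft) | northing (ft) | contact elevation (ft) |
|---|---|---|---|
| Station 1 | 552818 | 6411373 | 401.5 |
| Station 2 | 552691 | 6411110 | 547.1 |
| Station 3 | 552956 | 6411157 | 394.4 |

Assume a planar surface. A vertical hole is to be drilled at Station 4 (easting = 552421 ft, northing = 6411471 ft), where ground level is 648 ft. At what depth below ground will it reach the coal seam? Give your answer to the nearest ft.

Two edge vectors: Station 1→Station 2 = (-127, -263, 145.6), Station 1→Station 3 = (138, -216, -7.1).
Normal n = (Station 1→Station 2) × (Station 1→Station 3) = (33316.9, 19191.1, 63726).
So ∂z/∂easting = −n_x/n_z = −0.52281486 and ∂z/∂northing = −n_y/n_z = −0.30115024.
Intercept c from Station 1: 401.5 + 289021.47 + 1930786.50 = 2220209.47.
At (552421, 6411471): z_contact = −288813.9 − 1930816.0 + 2220209.47 = 579.5 ft.
Depth below ground = 648 − 579.5 = 68 ft.

68 ft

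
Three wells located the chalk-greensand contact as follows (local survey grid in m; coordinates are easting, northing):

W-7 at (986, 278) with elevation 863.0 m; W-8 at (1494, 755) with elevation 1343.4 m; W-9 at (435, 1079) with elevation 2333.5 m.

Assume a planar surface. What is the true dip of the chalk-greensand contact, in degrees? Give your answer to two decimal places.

Two edge vectors: W-7→W-8 = (508, 477, 480.4), W-7→W-9 = (-551, 801, 1470.5).
Normal n = (W-7→W-8) × (W-7→W-9) = (316628.1, -1011714.4, 669735).
So ∂z/∂easting = −n_x/n_z = −0.47277 and ∂z/∂northing = −n_y/n_z = 1.51062.
Gradient magnitude |∇z| = √(a² + b²) = √(0.22351 + 2.28197) = 1.58287.
True dip = arctan(1.58287) = 57.72°, dipping toward SSE (azimuth ≈ 163°).

57.72°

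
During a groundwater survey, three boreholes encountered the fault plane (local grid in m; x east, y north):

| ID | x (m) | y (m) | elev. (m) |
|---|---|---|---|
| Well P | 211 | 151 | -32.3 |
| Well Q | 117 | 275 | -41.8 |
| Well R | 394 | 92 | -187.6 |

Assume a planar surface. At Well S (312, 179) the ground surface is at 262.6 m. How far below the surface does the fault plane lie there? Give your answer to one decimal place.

Two edge vectors: Well P→Well Q = (-94, 124, -9.5), Well P→Well R = (183, -59, -155.3).
Normal n = (Well P→Well Q) × (Well P→Well R) = (-19817.7, -16336.7, -17146).
So ∂z/∂x = −n_x/n_z = −1.15582 and ∂z/∂y = −n_y/n_z = −0.95280.
Intercept c from Well P: -32.3 + 243.88 + 143.87 = 355.45.
At (312, 179): z_contact = −360.62 − 170.55 + 355.45 = -175.72 m.
Depth below ground = 262.6 − (-175.72) = 438.3 m.

438.3 m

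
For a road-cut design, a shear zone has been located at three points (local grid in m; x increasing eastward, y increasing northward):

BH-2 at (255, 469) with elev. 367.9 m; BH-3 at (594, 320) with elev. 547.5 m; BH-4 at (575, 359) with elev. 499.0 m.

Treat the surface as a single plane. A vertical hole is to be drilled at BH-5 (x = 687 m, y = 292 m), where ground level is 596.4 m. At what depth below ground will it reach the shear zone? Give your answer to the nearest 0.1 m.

Let the plane be z = a·x + b·y + c.
BH-3−BH-2: 339a − 149b = 179.6;  BH-4−BH-2: 320a − 110b = 131.1.
Solving gives a = −0.02138, b = −1.25400.
Then c = 367.9 − a·255 − b·469 = 961.48.
At (687, 292): z_contact = −14.69 − 366.17 + 961.48 = 580.62 m.
Depth below ground = 596.4 − 580.62 = 15.8 m.

15.8 m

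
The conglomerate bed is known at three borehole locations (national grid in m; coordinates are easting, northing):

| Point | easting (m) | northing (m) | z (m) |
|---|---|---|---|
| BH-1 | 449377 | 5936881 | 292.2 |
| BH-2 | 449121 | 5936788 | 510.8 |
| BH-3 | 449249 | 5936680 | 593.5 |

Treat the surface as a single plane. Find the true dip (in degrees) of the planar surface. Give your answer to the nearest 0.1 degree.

Let the plane be z = a·easting + b·northing + c.
BH-2−BH-1: −256a − 93b = 218.6;  BH-3−BH-1: −128a − 201b = 301.3.
Solving gives a = −0.40245, b = −1.24272.
Gradient magnitude |∇z| = √(a² + b²) = √(0.16197 + 1.54435) = 1.30626.
True dip = arctan(1.30626) = 52.6°, dipping toward NNE (azimuth ≈ 018°).

52.6°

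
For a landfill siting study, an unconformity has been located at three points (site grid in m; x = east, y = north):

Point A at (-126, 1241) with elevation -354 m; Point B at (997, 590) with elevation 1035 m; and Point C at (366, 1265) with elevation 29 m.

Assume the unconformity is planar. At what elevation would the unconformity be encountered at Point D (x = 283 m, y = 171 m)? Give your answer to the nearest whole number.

759 m

Let the plane be z = a·x + b·y + c.
Point B−Point A: 1123a − 651b = 1389;  Point C−Point A: 492a + 24b = 383.
Solving gives a = 0.81404, b = −0.72940.
Then c = -354 − a·-126 − b·1241 = 653.75.
At (283, 171): z = 230.4 − 124.7 + 653.75 = 759.4 m.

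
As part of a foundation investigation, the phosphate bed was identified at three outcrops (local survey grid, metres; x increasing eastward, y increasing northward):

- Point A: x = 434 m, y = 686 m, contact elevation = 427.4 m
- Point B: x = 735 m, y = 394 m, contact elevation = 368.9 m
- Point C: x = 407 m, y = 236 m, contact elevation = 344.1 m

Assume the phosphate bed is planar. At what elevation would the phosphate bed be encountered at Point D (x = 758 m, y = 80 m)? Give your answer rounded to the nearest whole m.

Two edge vectors: Point A→Point B = (301, -292, -58.5), Point A→Point C = (-27, -450, -83.3).
Normal n = (Point A→Point B) × (Point A→Point C) = (-2001.4, 26652.8, -143334).
So ∂z/∂x = −n_x/n_z = −0.01396 and ∂z/∂y = −n_y/n_z = 0.18595.
Intercept c from Point A: 427.4 + 6.06 − 127.56 = 305.90.
At (758, 80): z = −10.6 + 14.9 + 305.90 = 310.2 m.

310 m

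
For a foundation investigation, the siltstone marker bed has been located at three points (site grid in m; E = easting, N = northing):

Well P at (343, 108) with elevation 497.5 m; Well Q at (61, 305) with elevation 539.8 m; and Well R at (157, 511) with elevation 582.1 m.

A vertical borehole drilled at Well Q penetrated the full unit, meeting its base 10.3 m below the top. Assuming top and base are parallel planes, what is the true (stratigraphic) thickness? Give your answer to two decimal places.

10.08 m

Let the plane be z = a·E + b·N + c.
Well Q−Well P: −282a + 197b = 42.3;  Well R−Well P: −186a + 403b = 84.6.
Solving gives a = −0.00494, b = 0.20764.
|∇z| = √(a²+b²) = 0.20770, so dip δ = arctan(0.20770) = 11.73°.
True thickness = vertical thickness × cos δ = 10.3 × cos 11.73° = 10.08 m.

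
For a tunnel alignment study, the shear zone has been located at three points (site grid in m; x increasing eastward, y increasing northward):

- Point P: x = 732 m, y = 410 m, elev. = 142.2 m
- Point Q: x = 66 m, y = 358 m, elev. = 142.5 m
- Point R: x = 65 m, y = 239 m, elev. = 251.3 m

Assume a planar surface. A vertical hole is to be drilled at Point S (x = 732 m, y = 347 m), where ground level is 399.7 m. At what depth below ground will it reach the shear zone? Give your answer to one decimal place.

Two edge vectors: Point P→Point Q = (-666, -52, 0.3), Point P→Point R = (-667, -171, 109.1).
Normal n = (Point P→Point Q) × (Point P→Point R) = (-5621.9, 72460.5, 79202).
So ∂z/∂x = −n_x/n_z = 0.07098 and ∂z/∂y = −n_y/n_z = −0.91488.
Intercept c from Point P: 142.2 − 51.96 + 375.10 = 465.34.
At (732, 347): z_contact = 51.96 − 317.46 + 465.34 = 199.84 m.
Depth below ground = 399.7 − 199.84 = 199.9 m.

199.9 m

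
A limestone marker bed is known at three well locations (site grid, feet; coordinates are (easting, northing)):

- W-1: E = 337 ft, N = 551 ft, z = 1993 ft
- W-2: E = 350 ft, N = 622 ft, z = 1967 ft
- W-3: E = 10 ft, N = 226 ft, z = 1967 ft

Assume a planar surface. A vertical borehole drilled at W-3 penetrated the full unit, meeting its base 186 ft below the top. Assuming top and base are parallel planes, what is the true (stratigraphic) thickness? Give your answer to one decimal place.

Two edge vectors: W-1→W-2 = (13, 71, -26), W-1→W-3 = (-327, -325, -26).
Normal n = (W-1→W-2) × (W-1→W-3) = (-10296, 8840, 18992).
So ∂z/∂E = −n_x/n_z = 0.54212 and ∂z/∂N = −n_y/n_z = −0.46546.
|∇z| = √(a²+b²) = 0.71453, so dip δ = arctan(0.71453) = 35.55°.
True thickness = vertical thickness × cos δ = 186 × cos 35.55° = 151.3 ft.

151.3 ft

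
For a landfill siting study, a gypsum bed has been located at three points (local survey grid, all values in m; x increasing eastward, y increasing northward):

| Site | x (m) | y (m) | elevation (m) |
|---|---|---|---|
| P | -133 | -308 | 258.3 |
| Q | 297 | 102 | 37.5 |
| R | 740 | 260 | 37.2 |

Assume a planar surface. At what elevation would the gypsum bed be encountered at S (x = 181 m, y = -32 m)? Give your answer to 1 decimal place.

117.2 m

Two edge vectors: P→Q = (430, 410, -220.8), P→R = (873, 568, -221.1).
Normal n = (P→Q) × (P→R) = (34763.4, -97685.4, -113690).
So ∂z/∂x = −n_x/n_z = 0.30577 and ∂z/∂y = −n_y/n_z = −0.85923.
Intercept c from P: 258.3 + 40.67 − 264.64 = 34.33.
At (181, -32): z = 55.3 + 27.5 + 34.33 = 117.2 m.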